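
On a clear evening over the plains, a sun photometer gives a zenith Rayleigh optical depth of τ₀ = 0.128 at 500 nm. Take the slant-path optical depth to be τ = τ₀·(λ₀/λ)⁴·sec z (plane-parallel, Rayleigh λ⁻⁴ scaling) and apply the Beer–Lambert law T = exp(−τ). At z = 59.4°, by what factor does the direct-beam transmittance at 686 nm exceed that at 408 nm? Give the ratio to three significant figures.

Airmass: sec 59.4° = 1.9645.
τ(686 nm) = 0.128 × (500/686)⁴ × 1.9645 = 0.128 × 0.2822 × 1.9645 = 0.0710.
τ(408 nm) = 0.128 × (500/408)⁴ × 1.9645 = 0.128 × 2.2555 × 1.9645 = 0.5671.
T(686)/T(408) = exp(τ_B − τ_A) = exp(0.4962) = 1.6424.

1.64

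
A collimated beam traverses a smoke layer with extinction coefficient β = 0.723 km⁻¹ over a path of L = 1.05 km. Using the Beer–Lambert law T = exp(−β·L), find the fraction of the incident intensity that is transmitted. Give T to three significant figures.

0.468

τ = β·L = 0.723 × 1.05 = 0.7591.
T = exp(−0.7591) = 0.4681.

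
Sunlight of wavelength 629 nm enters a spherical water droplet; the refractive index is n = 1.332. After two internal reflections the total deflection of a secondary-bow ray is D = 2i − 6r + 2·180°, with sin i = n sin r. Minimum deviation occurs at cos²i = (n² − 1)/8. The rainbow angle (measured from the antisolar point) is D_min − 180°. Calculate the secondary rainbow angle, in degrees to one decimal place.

50.6°

cos²i = (1.77422 − 1)/8 = 0.09678; i = arccos(0.31109) = 71.875°.
sin r = sin 71.875°/1.332 = 0.71350; r = 45.520°.
D_min = 2·71.875° − 6·45.520° + 360° = 230.628°.
Rainbow angle = D_min − 180° = 50.628°.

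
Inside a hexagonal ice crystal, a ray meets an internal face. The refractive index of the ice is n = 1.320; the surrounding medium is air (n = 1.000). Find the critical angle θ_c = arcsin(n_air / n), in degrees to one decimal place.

49.3°

sin θ_c = n_air / n = 1.000 / 1.320 = 0.7576.
θ_c = arcsin(0.7576) = 49.25°.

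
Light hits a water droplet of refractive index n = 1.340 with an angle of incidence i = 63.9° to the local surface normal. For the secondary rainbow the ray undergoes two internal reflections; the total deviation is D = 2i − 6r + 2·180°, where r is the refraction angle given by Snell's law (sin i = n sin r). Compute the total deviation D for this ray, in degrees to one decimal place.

sin r = sin 63.9° / 1.340 = 0.8980/1.340 = 0.6702; r = 42.08°.
D = 2·63.9° − 6·42.08° + 2·180° = 127.80° − 252.48° + 360° = 235.32°.

235.3°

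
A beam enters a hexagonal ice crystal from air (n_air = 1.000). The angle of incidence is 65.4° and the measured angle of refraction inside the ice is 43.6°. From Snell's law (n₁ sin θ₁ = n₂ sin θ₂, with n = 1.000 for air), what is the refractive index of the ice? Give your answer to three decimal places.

1.318

n = sin θ_i / sin θ_r = sin 65.4° / sin 43.6° = 0.9092 / 0.6896 = 1.3185.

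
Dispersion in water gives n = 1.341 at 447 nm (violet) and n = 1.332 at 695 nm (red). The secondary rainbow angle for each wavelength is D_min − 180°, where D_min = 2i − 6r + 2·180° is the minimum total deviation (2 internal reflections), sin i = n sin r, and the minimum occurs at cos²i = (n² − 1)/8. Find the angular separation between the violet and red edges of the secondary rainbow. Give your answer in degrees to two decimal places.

2.34°

At 447 nm (n = 1.341): cos²i = 0.09979 → i = 71.586°, r = 45.034°, D_min = 232.966°, rainbow angle = 52.966°.
At 695 nm (n = 1.332): cos²i = 0.09678 → i = 71.875°, r = 45.520°, D_min = 230.628°, rainbow angle = 50.628°.
Angular width = |52.966° − 50.628°| = 2.337°.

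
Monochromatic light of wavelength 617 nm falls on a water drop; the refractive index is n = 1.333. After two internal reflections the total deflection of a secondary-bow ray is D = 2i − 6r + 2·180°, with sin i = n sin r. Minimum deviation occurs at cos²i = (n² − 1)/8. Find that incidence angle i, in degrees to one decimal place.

71.8°

cos²i = (1.333² − 1)/8 = (1.77689 − 1)/8 = 0.09711.
cos i = 0.31163, so i = 71.843°.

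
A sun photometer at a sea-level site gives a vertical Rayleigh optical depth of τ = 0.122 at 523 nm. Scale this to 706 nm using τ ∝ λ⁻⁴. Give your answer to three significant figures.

0.0367

τ(706 nm) = τ(523 nm) × (523/706)⁴ = 0.122 × (0.7408)⁴ = 0.122 × 0.3012 = 0.0367.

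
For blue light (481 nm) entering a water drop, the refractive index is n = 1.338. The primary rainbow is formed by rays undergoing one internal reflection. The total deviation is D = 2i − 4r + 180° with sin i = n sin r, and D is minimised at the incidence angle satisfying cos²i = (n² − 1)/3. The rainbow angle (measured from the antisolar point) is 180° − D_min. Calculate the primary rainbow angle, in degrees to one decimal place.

cos²i = (1.79024 − 1)/3 = 0.26341; i = arccos(0.51324) = 59.120°.
sin r = sin 59.120°/1.338 = 0.64144; r = 39.899°.
D_min = 2·59.120° − 4·39.899° + 180° = 138.643°.
Rainbow angle = 180° − D_min = 41.357°.

41.4°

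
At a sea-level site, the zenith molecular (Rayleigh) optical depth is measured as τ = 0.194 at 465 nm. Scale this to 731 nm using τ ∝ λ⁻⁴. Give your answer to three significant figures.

0.0318

τ(731 nm) = τ(465 nm) × (465/731)⁴ = 0.194 × (0.6361)⁴ = 0.194 × 0.1637 = 0.0318.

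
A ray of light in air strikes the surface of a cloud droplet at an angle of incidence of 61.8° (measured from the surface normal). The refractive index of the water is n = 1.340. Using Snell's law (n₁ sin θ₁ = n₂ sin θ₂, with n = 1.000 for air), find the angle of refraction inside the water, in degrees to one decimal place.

Snell: sin θ_r = sin θ_i / n = sin 61.8° / 1.340 = 0.8813 / 1.340 = 0.6577.
θ_r = arcsin(0.6577) = 41.12°.

41.1°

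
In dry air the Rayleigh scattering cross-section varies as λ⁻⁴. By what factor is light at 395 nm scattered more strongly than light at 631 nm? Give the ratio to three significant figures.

Rayleigh scattering ∝ λ⁻⁴, so the ratio of coefficients is the inverse fourth power of the wavelength ratio.
σ(395)/σ(631) = (631/395)⁴ = (1.5975)⁴ = 6.512.

6.51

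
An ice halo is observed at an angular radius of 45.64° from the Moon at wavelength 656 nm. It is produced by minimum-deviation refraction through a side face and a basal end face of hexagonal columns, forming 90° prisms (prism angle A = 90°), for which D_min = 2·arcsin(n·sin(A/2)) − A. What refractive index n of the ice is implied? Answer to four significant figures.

1.310

Rearranging: n = sin((D_min + A)/2) / sin(A/2).
(D_min + A)/2 = (45.64° + 90°)/2 = 67.820°.
n = sin 67.820° / sin 45° = 0.9260 / 0.7071 = 1.3096.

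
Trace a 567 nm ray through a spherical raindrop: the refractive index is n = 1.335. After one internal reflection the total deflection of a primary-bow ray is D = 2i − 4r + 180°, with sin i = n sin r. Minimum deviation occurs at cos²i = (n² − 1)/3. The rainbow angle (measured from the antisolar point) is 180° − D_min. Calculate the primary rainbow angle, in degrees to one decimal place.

41.8°

cos²i = (1.78222 − 1)/3 = 0.26074; i = arccos(0.51063) = 59.294°.
sin r = sin 59.294°/1.335 = 0.64405; r = 40.094°.
D_min = 2·59.294° − 4·40.094° + 180° = 138.212°.
Rainbow angle = 180° − D_min = 41.788°.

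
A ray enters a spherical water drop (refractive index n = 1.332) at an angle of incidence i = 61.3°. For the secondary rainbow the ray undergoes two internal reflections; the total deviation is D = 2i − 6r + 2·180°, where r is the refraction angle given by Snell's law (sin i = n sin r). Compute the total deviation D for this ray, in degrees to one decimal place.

235.5°

sin r = sin 61.3° / 1.332 = 0.8771/1.332 = 0.6585; r = 41.19°.
D = 2·61.3° − 6·41.19° + 2·180° = 122.60° − 247.12° + 360° = 235.48°.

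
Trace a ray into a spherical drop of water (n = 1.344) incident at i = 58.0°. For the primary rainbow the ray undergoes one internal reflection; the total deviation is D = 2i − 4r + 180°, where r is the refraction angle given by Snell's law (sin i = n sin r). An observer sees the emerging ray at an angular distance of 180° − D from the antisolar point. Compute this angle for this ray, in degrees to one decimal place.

sin r = sin 58.0° / 1.344 = 0.8480/1.344 = 0.6310; r = 39.12°.
D = 2·58.0° − 4·39.12° + 180° = 116.00° − 156.49° + 180° = 139.51°.
Angle from antisolar point = 180° − D = 40.49°.

40.5°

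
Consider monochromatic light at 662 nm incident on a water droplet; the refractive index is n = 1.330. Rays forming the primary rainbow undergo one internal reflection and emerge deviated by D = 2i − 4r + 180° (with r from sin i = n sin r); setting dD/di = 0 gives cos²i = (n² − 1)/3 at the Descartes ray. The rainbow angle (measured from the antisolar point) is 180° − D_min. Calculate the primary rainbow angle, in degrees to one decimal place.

cos²i = (1.76890 − 1)/3 = 0.25630; i = arccos(0.50626) = 59.585°.
sin r = sin 59.585°/1.330 = 0.64841; r = 40.422°.
D_min = 2·59.585° − 4·40.422° + 180° = 137.484°.
Rainbow angle = 180° − D_min = 42.516°.

42.5°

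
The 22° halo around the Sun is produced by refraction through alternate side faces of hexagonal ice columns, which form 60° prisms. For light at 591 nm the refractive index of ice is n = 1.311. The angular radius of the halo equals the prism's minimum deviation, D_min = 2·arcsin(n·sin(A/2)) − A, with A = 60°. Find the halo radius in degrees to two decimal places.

n·sin(A/2) = 1.311 × sin 30° = 1.311 × 0.5000 = 0.6555.
D_min = 2·arcsin(0.6555) − 60° = 2 × 40.958° − 60° = 21.915°.

21.92°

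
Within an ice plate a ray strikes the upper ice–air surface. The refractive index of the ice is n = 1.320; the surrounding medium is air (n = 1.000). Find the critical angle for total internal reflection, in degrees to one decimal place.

49.3°

sin θ_c = n_air / n = 1.000 / 1.320 = 0.7576.
θ_c = arcsin(0.7576) = 49.25°.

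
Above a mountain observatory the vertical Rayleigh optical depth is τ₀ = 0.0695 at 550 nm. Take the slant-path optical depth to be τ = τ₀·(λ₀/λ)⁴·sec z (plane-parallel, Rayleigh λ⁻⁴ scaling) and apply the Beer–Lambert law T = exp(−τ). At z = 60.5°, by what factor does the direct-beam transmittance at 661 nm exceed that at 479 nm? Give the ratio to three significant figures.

1.19

Airmass: sec 60.5° = 2.0308.
τ(661 nm) = 0.0695 × (550/661)⁴ × 2.0308 = 0.0695 × 0.4793 × 2.0308 = 0.0677.
τ(479 nm) = 0.0695 × (550/479)⁴ × 2.0308 = 0.0695 × 1.7382 × 2.0308 = 0.2453.
T(661)/T(479) = exp(τ_B − τ_A) = exp(0.1777) = 1.1944.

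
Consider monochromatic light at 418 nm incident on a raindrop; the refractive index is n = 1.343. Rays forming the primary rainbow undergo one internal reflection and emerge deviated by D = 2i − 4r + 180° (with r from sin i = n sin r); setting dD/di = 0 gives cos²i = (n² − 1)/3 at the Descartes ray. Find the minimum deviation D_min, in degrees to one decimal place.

139.4°

cos²i = (1.80365 − 1)/3 = 0.26788; i = arccos(0.51757) = 58.830°.
sin r = sin 58.830°/1.343 = 0.63711; r = 39.577°.
D_min = 2·58.830° − 4·39.577° + 180° = 139.354°.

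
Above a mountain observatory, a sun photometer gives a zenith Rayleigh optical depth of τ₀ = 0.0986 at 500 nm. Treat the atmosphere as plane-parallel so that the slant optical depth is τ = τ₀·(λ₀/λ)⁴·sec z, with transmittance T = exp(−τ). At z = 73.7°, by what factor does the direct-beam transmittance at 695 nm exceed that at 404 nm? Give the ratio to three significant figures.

2.08

Airmass: sec 73.7° = 3.5629.
τ(695 nm) = 0.0986 × (500/695)⁴ × 3.5629 = 0.0986 × 0.2679 × 3.5629 = 0.0941.
τ(404 nm) = 0.0986 × (500/404)⁴ × 3.5629 = 0.0986 × 2.3461 × 3.5629 = 0.8242.
T(695)/T(404) = exp(τ_B − τ_A) = exp(0.7301) = 2.0753.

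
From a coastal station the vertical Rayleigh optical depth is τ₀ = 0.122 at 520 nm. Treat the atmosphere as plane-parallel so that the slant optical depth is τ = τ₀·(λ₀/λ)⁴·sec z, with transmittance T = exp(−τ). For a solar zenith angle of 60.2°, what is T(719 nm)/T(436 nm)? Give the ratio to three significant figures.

Airmass: sec 60.2° = 2.0122.
τ(719 nm) = 0.122 × (520/719)⁴ × 2.0122 = 0.122 × 0.2736 × 2.0122 = 0.0672.
τ(436 nm) = 0.122 × (520/436)⁴ × 2.0122 = 0.122 × 2.0233 × 2.0122 = 0.4967.
T(719)/T(436) = exp(τ_B − τ_A) = exp(0.4295) = 1.5365.

1.54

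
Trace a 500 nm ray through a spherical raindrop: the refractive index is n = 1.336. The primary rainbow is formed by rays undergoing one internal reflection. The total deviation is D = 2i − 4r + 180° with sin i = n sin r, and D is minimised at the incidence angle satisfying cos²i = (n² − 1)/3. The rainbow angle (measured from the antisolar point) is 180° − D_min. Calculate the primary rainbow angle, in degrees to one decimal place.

41.6°

cos²i = (1.78490 − 1)/3 = 0.26163; i = arccos(0.51150) = 59.236°.
sin r = sin 59.236°/1.336 = 0.64318; r = 40.029°.
D_min = 2·59.236° − 4·40.029° + 180° = 138.356°.
Rainbow angle = 180° − D_min = 41.644°.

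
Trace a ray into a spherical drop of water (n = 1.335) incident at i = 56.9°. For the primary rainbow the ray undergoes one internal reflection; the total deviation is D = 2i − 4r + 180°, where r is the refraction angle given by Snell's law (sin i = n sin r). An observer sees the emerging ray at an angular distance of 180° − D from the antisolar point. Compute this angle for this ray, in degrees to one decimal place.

sin r = sin 56.9° / 1.335 = 0.8377/1.335 = 0.6275; r = 38.87°.
D = 2·56.9° − 4·38.87° + 180° = 113.80° − 155.47° + 180° = 138.33°.
Angle from antisolar point = 180° − D = 41.67°.

41.7°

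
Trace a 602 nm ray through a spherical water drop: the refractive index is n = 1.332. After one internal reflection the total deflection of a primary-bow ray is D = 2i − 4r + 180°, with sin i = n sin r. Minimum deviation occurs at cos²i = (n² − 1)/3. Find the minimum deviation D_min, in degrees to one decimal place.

137.8°

cos²i = (1.77422 − 1)/3 = 0.25807; i = arccos(0.50801) = 59.469°.
sin r = sin 59.469°/1.332 = 0.64666; r = 40.290°.
D_min = 2·59.469° − 4·40.290° + 180° = 137.776°.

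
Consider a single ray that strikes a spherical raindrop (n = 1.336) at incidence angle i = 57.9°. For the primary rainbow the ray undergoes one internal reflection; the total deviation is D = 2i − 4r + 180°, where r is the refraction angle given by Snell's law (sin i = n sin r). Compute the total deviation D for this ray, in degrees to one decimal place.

138.4°

sin r = sin 57.9° / 1.336 = 0.8471/1.336 = 0.6341; r = 39.35°.
D = 2·57.9° − 4·39.35° + 180° = 115.80° − 157.41° + 180° = 138.39°.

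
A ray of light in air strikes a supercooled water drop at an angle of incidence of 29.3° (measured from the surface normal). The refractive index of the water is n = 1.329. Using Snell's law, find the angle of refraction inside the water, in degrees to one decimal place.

21.6°

Snell: sin θ_r = sin θ_i / n = sin 29.3° / 1.329 = 0.4894 / 1.329 = 0.3682.
θ_r = arcsin(0.3682) = 21.61°.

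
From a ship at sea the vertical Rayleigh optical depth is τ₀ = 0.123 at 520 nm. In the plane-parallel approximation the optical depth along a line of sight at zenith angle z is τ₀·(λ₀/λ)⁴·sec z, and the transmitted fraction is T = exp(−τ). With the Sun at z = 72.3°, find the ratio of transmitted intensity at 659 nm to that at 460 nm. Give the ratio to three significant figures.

Airmass: sec 72.3° = 3.2891.
τ(659 nm) = 0.123 × (520/659)⁴ × 3.2891 = 0.123 × 0.3877 × 3.2891 = 0.1568.
τ(460 nm) = 0.123 × (520/460)⁴ × 3.2891 = 0.123 × 1.6330 × 3.2891 = 0.6606.
T(659)/T(460) = exp(τ_B − τ_A) = exp(0.5038) = 1.6550.

1.66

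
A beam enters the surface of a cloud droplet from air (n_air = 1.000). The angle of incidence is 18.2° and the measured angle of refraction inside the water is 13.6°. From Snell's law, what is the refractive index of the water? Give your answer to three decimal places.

1.328

n = sin θ_i / sin θ_r = sin 18.2° / sin 13.6° = 0.3123 / 0.2351 = 1.3283.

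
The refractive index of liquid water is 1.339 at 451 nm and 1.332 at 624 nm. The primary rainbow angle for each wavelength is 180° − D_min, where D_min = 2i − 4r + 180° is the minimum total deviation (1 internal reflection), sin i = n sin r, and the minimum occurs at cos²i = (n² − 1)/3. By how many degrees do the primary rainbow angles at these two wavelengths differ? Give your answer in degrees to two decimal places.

1.01°

At 451 nm (n = 1.339): cos²i = 0.26431 → i = 59.062°, r = 39.834°, D_min = 138.786°, rainbow angle = 41.214°.
At 624 nm (n = 1.332): cos²i = 0.25807 → i = 59.469°, r = 40.290°, D_min = 137.776°, rainbow angle = 42.224°.
Angular width = |41.214° − 42.224°| = 1.010°.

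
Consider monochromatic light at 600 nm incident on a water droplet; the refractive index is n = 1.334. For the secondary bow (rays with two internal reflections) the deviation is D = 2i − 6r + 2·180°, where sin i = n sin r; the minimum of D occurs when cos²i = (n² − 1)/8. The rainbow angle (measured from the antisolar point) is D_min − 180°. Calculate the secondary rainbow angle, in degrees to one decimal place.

51.2°

cos²i = (1.77956 − 1)/8 = 0.09744; i = arccos(0.31216) = 71.810°.
sin r = sin 71.810°/1.334 = 0.71217; r = 45.411°.
D_min = 2·71.810° − 6·45.411° + 360° = 231.153°.
Rainbow angle = D_min − 180° = 51.153°.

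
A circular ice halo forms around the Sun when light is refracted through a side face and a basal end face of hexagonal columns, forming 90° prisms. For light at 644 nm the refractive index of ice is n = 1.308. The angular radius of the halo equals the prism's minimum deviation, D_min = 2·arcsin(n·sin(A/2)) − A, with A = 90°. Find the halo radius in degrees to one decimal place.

45.3°

n·sin(A/2) = 1.308 × sin 45° = 1.308 × 0.7071 = 0.9249.
D_min = 2·arcsin(0.9249) − 90° = 2 × 67.653° − 90° = 45.305°.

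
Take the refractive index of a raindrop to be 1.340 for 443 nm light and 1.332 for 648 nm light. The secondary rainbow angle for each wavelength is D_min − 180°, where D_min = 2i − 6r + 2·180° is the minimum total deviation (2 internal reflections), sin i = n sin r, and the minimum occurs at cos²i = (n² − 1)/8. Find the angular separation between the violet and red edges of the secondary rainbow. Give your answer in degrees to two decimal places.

At 443 nm (n = 1.340): cos²i = 0.09945 → i = 71.618°, r = 45.088°, D_min = 232.709°, rainbow angle = 52.709°.
At 648 nm (n = 1.332): cos²i = 0.09678 → i = 71.875°, r = 45.520°, D_min = 230.628°, rainbow angle = 50.628°.
Angular width = |52.709° − 50.628°| = 2.080°.

2.08°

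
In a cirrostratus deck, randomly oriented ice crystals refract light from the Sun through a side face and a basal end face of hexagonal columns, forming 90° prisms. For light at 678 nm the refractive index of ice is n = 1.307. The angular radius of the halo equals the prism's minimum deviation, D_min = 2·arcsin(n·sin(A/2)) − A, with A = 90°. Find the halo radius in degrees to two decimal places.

45.09°

n·sin(A/2) = 1.307 × sin 45° = 1.307 × 0.7071 = 0.9242.
D_min = 2·arcsin(0.9242) − 90° = 2 × 67.546° − 90° = 45.093°.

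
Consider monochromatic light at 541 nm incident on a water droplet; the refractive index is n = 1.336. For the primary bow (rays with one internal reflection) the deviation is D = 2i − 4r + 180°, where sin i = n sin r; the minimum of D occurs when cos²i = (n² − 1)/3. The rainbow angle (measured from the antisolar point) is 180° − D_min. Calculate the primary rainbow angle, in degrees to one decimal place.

41.6°

cos²i = (1.78490 − 1)/3 = 0.26163; i = arccos(0.51150) = 59.236°.
sin r = sin 59.236°/1.336 = 0.64318; r = 40.029°.
D_min = 2·59.236° − 4·40.029° + 180° = 138.356°.
Rainbow angle = 180° − D_min = 41.644°.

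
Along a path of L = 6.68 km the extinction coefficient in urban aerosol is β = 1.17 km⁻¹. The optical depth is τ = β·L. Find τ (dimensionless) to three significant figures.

7.82

τ = β·L = 1.17 × 6.68 = 7.8156.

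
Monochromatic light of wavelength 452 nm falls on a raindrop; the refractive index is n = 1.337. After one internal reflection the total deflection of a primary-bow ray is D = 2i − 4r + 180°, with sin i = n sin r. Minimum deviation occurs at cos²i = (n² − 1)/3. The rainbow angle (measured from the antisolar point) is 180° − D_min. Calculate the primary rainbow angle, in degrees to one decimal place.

41.5°

cos²i = (1.78757 − 1)/3 = 0.26252; i = arccos(0.51237) = 59.178°.
sin r = sin 59.178°/1.337 = 0.64231; r = 39.964°.
D_min = 2·59.178° − 4·39.964° + 180° = 138.500°.
Rainbow angle = 180° − D_min = 41.500°.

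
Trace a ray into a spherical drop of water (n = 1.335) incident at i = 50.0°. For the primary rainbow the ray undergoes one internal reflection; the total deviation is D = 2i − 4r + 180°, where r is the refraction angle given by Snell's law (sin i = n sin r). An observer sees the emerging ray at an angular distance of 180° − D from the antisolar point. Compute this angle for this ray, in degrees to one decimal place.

40.1°

sin r = sin 50.0° / 1.335 = 0.7660/1.335 = 0.5738; r = 35.02°.
D = 2·50.0° − 4·35.02° + 180° = 100.00° − 140.07° + 180° = 139.93°.
Angle from antisolar point = 180° − D = 40.07°.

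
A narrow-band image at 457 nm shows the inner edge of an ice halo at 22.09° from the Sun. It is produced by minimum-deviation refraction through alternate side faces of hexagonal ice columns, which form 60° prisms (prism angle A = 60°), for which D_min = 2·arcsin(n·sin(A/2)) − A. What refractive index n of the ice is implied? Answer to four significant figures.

1.313

Rearranging: n = sin((D_min + A)/2) / sin(A/2).
(D_min + A)/2 = (22.09° + 60°)/2 = 41.045°.
n = sin 41.045° / sin 30° = 0.6567 / 0.5000 = 1.3133.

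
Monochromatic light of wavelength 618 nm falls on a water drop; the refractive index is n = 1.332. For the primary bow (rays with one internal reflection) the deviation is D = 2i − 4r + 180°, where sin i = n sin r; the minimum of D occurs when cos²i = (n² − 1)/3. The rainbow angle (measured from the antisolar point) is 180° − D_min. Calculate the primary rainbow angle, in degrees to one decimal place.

cos²i = (1.77422 − 1)/3 = 0.25807; i = arccos(0.50801) = 59.469°.
sin r = sin 59.469°/1.332 = 0.64666; r = 40.290°.
D_min = 2·59.469° − 4·40.290° + 180° = 137.776°.
Rainbow angle = 180° − D_min = 42.224°.

42.2°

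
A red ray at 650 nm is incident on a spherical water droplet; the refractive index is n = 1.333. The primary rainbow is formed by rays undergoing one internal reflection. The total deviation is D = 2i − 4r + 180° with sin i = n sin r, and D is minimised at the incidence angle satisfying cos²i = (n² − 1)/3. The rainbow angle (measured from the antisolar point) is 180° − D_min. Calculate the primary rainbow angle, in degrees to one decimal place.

cos²i = (1.77689 − 1)/3 = 0.25896; i = arccos(0.50888) = 59.410°.
sin r = sin 59.410°/1.333 = 0.64579; r = 40.225°.
D_min = 2·59.410° − 4·40.225° + 180° = 137.922°.
Rainbow angle = 180° − D_min = 42.078°.

42.1°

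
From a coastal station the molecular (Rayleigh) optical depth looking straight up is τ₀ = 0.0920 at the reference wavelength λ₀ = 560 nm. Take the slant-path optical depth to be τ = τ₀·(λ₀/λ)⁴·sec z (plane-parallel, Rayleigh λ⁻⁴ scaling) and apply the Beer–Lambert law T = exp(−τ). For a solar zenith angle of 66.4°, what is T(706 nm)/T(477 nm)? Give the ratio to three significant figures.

1.41

Airmass: sec 66.4° = 2.4978.
τ(706 nm) = 0.0920 × (560/706)⁴ × 2.4978 = 0.0920 × 0.3959 × 2.4978 = 0.0910.
τ(477 nm) = 0.0920 × (560/477)⁴ × 2.4978 = 0.0920 × 1.8997 × 2.4978 = 0.4365.
T(706)/T(477) = exp(τ_B − τ_A) = exp(0.3456) = 1.4128.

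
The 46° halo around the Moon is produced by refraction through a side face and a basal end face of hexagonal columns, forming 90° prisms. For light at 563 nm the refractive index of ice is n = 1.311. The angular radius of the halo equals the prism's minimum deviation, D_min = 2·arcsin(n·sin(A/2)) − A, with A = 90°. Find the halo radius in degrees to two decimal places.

45.95°

n·sin(A/2) = 1.311 × sin 45° = 1.311 × 0.7071 = 0.9270.
D_min = 2·arcsin(0.9270) − 90° = 2 × 67.974° − 90° = 45.949°.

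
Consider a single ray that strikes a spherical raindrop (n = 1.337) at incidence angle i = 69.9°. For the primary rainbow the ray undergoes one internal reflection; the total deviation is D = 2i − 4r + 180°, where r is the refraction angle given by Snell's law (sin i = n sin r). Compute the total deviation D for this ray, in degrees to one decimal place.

sin r = sin 69.9° / 1.337 = 0.9391/1.337 = 0.7024; r = 44.62°.
D = 2·69.9° − 4·44.62° + 180° = 139.80° − 178.48° + 180° = 141.32°.

141.3°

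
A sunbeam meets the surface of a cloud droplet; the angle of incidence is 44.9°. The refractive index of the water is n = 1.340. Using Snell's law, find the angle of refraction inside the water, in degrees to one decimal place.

Snell: sin θ_r = sin θ_i / n = sin 44.9° / 1.340 = 0.7059 / 1.340 = 0.5268.
θ_r = arcsin(0.5268) = 31.79°.

31.8°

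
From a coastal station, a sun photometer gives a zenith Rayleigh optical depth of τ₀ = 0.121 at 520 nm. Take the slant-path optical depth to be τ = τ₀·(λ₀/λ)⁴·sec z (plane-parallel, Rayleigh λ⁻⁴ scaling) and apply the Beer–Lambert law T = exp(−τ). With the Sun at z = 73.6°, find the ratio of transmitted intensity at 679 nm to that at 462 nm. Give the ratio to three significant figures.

1.72

Airmass: sec 73.6° = 3.5418.
τ(679 nm) = 0.121 × (520/679)⁴ × 3.5418 = 0.121 × 0.3440 × 3.5418 = 0.1474.
τ(462 nm) = 0.121 × (520/462)⁴ × 3.5418 = 0.121 × 1.6049 × 3.5418 = 0.6878.
T(679)/T(462) = exp(τ_B − τ_A) = exp(0.5404) = 1.7166.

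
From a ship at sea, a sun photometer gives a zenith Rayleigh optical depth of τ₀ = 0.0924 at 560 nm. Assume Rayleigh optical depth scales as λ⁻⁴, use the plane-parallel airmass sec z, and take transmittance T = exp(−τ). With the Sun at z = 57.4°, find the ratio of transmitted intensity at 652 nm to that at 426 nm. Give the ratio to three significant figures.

Airmass: sec 57.4° = 1.8561.
τ(652 nm) = 0.0924 × (560/652)⁴ × 1.8561 = 0.0924 × 0.5442 × 1.8561 = 0.0933.
τ(426 nm) = 0.0924 × (560/426)⁴ × 1.8561 = 0.0924 × 2.9862 × 1.8561 = 0.5121.
T(652)/T(426) = exp(τ_B − τ_A) = exp(0.4188) = 1.5201.

1.52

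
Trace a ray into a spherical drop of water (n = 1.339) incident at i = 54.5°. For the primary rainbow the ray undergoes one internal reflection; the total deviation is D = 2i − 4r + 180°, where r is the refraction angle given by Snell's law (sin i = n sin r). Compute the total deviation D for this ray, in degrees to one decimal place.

139.2°

sin r = sin 54.5° / 1.339 = 0.8141/1.339 = 0.6080; r = 37.45°.
D = 2·54.5° − 4·37.45° + 180° = 109.00° − 149.78° + 180° = 139.22°.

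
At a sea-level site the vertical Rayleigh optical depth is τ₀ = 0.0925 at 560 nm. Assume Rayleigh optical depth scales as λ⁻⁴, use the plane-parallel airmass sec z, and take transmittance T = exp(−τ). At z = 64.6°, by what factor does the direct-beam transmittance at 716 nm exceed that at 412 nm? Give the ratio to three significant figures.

1.93

Airmass: sec 64.6° = 2.3314.
τ(716 nm) = 0.0925 × (560/716)⁴ × 2.3314 = 0.0925 × 0.3742 × 2.3314 = 0.0807.
τ(412 nm) = 0.0925 × (560/412)⁴ × 2.3314 = 0.0925 × 3.4132 × 2.3314 = 0.7361.
T(716)/T(412) = exp(τ_B − τ_A) = exp(0.6554) = 1.9258.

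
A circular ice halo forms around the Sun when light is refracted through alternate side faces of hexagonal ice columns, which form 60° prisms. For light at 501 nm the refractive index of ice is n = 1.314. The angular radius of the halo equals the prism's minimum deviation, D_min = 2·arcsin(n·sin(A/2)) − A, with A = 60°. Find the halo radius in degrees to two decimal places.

22.14°

n·sin(A/2) = 1.314 × sin 30° = 1.314 × 0.5000 = 0.6570.
D_min = 2·arcsin(0.6570) − 60° = 2 × 41.071° − 60° = 22.143°.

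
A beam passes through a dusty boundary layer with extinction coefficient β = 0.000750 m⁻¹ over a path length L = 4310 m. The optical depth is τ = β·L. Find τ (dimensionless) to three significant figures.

τ = β·L = 0.000750 × 4310 = 3.2325.

3.23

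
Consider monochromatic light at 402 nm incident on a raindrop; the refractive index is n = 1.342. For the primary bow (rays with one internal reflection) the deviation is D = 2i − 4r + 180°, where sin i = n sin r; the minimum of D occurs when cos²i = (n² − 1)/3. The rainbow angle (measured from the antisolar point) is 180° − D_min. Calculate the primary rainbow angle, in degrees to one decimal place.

40.8°

cos²i = (1.80096 − 1)/3 = 0.26699; i = arccos(0.51671) = 58.888°.
sin r = sin 58.888°/1.342 = 0.63797; r = 39.641°.
D_min = 2·58.888° − 4·39.641° + 180° = 139.213°.
Rainbow angle = 180° − D_min = 40.787°.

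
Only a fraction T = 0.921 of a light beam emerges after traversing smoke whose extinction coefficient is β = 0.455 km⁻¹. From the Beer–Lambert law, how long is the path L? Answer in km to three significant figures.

0.181 km

Beer–Lambert: T = exp(−βL) ⇒ L = −ln(T)/β = −ln(0.921)/0.455 = 0.0823/0.455 = 0.1809 km.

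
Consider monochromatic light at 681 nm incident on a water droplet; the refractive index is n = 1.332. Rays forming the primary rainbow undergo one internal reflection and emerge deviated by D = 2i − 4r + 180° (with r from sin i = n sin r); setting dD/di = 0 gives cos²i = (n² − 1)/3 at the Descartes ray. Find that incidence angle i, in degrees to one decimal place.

59.5°

cos²i = (1.332² − 1)/3 = (1.77422 − 1)/3 = 0.25807.
cos i = 0.50801, so i = 59.469°.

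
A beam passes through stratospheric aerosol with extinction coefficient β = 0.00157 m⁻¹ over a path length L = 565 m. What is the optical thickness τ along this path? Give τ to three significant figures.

τ = β·L = 0.00157 × 565 = 0.8871.

0.887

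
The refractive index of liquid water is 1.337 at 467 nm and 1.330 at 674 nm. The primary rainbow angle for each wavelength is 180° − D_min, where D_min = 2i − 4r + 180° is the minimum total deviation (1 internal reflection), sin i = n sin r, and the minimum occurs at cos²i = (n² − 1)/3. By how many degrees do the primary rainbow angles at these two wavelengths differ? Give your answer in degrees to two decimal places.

1.02°

At 467 nm (n = 1.337): cos²i = 0.26252 → i = 59.178°, r = 39.964°, D_min = 138.500°, rainbow angle = 41.500°.
At 674 nm (n = 1.330): cos²i = 0.25630 → i = 59.585°, r = 40.422°, D_min = 137.484°, rainbow angle = 42.516°.
Angular width = |41.500° − 42.516°| = 1.016°.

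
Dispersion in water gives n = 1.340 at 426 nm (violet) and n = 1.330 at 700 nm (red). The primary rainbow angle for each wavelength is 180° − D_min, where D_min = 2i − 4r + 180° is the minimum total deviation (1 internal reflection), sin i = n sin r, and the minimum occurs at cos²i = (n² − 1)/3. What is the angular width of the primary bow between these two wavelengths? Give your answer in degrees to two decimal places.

At 426 nm (n = 1.340): cos²i = 0.26520 → i = 59.004°, r = 39.770°, D_min = 138.929°, rainbow angle = 41.071°.
At 700 nm (n = 1.330): cos²i = 0.25630 → i = 59.585°, r = 40.422°, D_min = 137.484°, rainbow angle = 42.516°.
Angular width = |41.071° − 42.516°| = 1.445°.

1.45°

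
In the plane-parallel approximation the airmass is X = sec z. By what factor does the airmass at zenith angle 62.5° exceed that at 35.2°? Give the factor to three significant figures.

X(62.5°)/X(35.2°) = sec 62.5° / sec 35.2° = cos 35.2° / cos 62.5° = 0.8171/0.4617 = 1.7697.

1.77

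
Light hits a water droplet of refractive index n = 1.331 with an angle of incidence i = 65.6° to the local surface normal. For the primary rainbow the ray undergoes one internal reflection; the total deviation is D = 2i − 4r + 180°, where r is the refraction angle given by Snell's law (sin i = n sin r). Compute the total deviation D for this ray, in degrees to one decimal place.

138.5°

sin r = sin 65.6° / 1.331 = 0.9107/1.331 = 0.6842; r = 43.17°.
D = 2·65.6° − 4·43.17° + 180° = 131.20° − 172.69° + 180° = 138.51°.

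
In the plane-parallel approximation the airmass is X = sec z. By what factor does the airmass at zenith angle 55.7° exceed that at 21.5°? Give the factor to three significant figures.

1.65

X(55.7°)/X(21.5°) = sec 55.7° / sec 21.5° = cos 21.5° / cos 55.7° = 0.9304/0.5635 = 1.6511.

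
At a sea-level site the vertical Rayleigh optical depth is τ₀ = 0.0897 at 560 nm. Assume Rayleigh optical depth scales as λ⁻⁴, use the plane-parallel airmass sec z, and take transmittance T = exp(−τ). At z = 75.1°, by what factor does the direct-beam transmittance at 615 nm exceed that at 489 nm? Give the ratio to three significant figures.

Airmass: sec 75.1° = 3.8890.
τ(615 nm) = 0.0897 × (560/615)⁴ × 3.8890 = 0.0897 × 0.6875 × 3.8890 = 0.2398.
τ(489 nm) = 0.0897 × (560/489)⁴ × 3.8890 = 0.0897 × 1.7200 × 3.8890 = 0.6000.
T(615)/T(489) = exp(τ_B − τ_A) = exp(0.3602) = 1.4336.

1.43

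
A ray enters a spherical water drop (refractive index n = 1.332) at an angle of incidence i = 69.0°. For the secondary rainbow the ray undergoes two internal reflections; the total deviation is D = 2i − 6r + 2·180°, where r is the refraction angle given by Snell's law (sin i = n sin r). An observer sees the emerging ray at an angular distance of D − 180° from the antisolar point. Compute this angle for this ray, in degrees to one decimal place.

sin r = sin 69.0° / 1.332 = 0.9336/1.332 = 0.7009; r = 44.50°.
D = 2·69.0° − 6·44.50° + 2·180° = 138.00° − 266.99° + 360° = 231.01°.
Angle from antisolar point = D − 180° = 51.01°.

51.0°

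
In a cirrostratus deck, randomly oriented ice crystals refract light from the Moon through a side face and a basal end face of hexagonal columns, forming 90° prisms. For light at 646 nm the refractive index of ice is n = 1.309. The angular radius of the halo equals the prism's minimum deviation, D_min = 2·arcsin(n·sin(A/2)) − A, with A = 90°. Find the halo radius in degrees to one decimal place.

n·sin(A/2) = 1.309 × sin 45° = 1.309 × 0.7071 = 0.9256.
D_min = 2·arcsin(0.9256) − 90° = 2 × 67.759° − 90° = 45.519°.

45.5°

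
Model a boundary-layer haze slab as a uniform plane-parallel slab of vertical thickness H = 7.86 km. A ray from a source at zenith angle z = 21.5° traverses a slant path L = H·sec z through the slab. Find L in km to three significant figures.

8.45 km

sec z = 1/cos 21.5° = 1.0748.
L = 7.86 × 1.0748 = 8.448 km.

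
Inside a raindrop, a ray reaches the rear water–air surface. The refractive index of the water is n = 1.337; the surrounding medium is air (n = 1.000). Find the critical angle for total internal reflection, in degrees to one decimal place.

sin θ_c = n_air / n = 1.000 / 1.337 = 0.7479.
θ_c = arcsin(0.7479) = 48.41°.

48.4°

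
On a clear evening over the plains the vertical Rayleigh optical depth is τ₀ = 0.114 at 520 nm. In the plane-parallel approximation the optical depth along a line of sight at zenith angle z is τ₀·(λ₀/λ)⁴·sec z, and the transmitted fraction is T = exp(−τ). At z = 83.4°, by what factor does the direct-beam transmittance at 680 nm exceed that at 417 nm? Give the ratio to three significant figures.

Airmass: sec 83.4° = 8.7004.
τ(680 nm) = 0.114 × (520/680)⁴ × 8.7004 = 0.114 × 0.3420 × 8.7004 = 0.3392.
τ(417 nm) = 0.114 × (520/417)⁴ × 8.7004 = 0.114 × 2.4181 × 8.7004 = 2.3984.
T(680)/T(417) = exp(τ_B − τ_A) = exp(2.0592) = 7.8396.

7.84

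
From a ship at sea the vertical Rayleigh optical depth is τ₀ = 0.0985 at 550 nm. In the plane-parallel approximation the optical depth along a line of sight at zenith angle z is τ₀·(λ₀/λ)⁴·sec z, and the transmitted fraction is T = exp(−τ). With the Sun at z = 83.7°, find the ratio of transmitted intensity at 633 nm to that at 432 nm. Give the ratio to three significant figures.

Airmass: sec 83.7° = 9.1129.
τ(633 nm) = 0.0985 × (550/633)⁴ × 9.1129 = 0.0985 × 0.5699 × 9.1129 = 0.5116.
τ(432 nm) = 0.0985 × (550/432)⁴ × 9.1129 = 0.0985 × 2.6273 × 9.1129 = 2.3584.
T(633)/T(432) = exp(τ_B − τ_A) = exp(1.8468) = 6.3392.

6.34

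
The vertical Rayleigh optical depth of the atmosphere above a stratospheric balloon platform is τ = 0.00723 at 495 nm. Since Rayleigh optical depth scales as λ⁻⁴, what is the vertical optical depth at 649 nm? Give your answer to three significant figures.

0.00245

τ(649 nm) = τ(495 nm) × (495/649)⁴ = 0.00723 × (0.7627)⁴ = 0.00723 × 0.3384 = 0.0024.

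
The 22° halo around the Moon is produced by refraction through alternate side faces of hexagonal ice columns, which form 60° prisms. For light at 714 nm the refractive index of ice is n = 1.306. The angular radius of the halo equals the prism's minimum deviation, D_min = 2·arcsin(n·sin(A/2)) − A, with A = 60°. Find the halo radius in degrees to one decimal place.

n·sin(A/2) = 1.306 × sin 30° = 1.306 × 0.5000 = 0.6530.
D_min = 2·arcsin(0.6530) − 60° = 2 × 40.768° − 60° = 21.536°.

21.5°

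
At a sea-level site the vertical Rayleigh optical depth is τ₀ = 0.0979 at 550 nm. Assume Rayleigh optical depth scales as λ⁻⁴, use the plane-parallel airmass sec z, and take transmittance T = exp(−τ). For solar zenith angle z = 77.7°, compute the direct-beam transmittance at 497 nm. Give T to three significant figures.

sec 77.7° = 4.6942.
τ = 0.0979 × (550/497)⁴ × 4.6942 = 0.0979 × 1.4998 × 4.6942 = 0.6892.
T = exp(−0.6892) = 0.5020.

0.502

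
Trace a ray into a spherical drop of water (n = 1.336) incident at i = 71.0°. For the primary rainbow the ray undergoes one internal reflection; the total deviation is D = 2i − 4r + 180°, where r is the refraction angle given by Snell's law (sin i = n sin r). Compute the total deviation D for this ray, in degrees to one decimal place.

sin r = sin 71.0° / 1.336 = 0.9455/1.336 = 0.7077; r = 45.05°.
D = 2·71.0° − 4·45.05° + 180° = 142.00° − 180.20° + 180° = 141.80°.

141.8°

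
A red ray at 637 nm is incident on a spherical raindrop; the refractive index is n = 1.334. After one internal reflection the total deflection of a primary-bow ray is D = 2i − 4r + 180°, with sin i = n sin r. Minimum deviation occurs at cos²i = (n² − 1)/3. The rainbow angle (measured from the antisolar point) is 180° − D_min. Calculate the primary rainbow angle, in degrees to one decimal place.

41.9°

cos²i = (1.77956 − 1)/3 = 0.25985; i = arccos(0.50976) = 59.352°.
sin r = sin 59.352°/1.334 = 0.64492; r = 40.159°.
D_min = 2·59.352° − 4·40.159° + 180° = 138.067°.
Rainbow angle = 180° − D_min = 41.933°.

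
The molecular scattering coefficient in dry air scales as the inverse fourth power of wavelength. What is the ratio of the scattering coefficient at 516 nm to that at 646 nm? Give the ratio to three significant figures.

Rayleigh scattering ∝ λ⁻⁴, so the ratio of coefficients is the inverse fourth power of the wavelength ratio.
σ(516)/σ(646) = (646/516)⁴ = (1.2519)⁴ = 2.457.

2.46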